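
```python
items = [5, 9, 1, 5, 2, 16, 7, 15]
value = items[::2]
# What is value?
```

items has length 8. The slice items[::2] selects indices [0, 2, 4, 6] (0->5, 2->1, 4->2, 6->7), giving [5, 1, 2, 7].

[5, 1, 2, 7]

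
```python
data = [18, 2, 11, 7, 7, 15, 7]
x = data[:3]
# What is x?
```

data has length 7. The slice data[:3] selects indices [0, 1, 2] (0->18, 1->2, 2->11), giving [18, 2, 11].

[18, 2, 11]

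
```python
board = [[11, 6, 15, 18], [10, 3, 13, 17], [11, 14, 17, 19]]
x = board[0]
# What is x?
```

board has 3 rows. Row 0 is [11, 6, 15, 18].

[11, 6, 15, 18]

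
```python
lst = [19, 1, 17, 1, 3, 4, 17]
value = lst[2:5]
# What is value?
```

lst has length 7. The slice lst[2:5] selects indices [2, 3, 4] (2->17, 3->1, 4->3), giving [17, 1, 3].

[17, 1, 3]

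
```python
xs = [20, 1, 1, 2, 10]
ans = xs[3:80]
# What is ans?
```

xs has length 5. The slice xs[3:80] selects indices [3, 4] (3->2, 4->10), giving [2, 10].

[2, 10]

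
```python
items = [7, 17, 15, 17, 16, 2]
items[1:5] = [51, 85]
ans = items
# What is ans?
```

items starts as [7, 17, 15, 17, 16, 2] (length 6). The slice items[1:5] covers indices [1, 2, 3, 4] with values [17, 15, 17, 16]. Replacing that slice with [51, 85] (different length) produces [7, 51, 85, 2].

[7, 51, 85, 2]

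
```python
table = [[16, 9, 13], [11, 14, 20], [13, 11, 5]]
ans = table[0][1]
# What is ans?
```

table[0] = [16, 9, 13]. Taking column 1 of that row yields 9.

9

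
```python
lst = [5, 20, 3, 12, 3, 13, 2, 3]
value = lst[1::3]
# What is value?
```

lst has length 8. The slice lst[1::3] selects indices [1, 4, 7] (1->20, 4->3, 7->3), giving [20, 3, 3].

[20, 3, 3]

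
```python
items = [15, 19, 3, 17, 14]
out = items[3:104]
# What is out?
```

items has length 5. The slice items[3:104] selects indices [3, 4] (3->17, 4->14), giving [17, 14].

[17, 14]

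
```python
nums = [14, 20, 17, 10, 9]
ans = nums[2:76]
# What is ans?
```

nums has length 5. The slice nums[2:76] selects indices [2, 3, 4] (2->17, 3->10, 4->9), giving [17, 10, 9].

[17, 10, 9]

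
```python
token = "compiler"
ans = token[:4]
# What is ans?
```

token has length 8. The slice token[:4] selects indices [0, 1, 2, 3] (0->'c', 1->'o', 2->'m', 3->'p'), giving 'comp'.

'comp'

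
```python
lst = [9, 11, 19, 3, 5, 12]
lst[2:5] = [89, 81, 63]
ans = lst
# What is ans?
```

lst starts as [9, 11, 19, 3, 5, 12] (length 6). The slice lst[2:5] covers indices [2, 3, 4] with values [19, 3, 5]. Replacing that slice with [89, 81, 63] (same length) produces [9, 11, 89, 81, 63, 12].

[9, 11, 89, 81, 63, 12]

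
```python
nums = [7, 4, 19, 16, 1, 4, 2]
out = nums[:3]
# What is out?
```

nums has length 7. The slice nums[:3] selects indices [0, 1, 2] (0->7, 1->4, 2->19), giving [7, 4, 19].

[7, 4, 19]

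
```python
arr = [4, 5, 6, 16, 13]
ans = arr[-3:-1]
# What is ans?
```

arr has length 5. The slice arr[-3:-1] selects indices [2, 3] (2->6, 3->16), giving [6, 16].

[6, 16]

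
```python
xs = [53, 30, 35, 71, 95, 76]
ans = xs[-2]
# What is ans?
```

xs has length 6. Negative index -2 maps to positive index 6 + (-2) = 4. xs[4] = 95.

95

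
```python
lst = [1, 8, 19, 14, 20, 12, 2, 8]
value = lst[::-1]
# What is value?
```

lst has length 8. The slice lst[::-1] selects indices [7, 6, 5, 4, 3, 2, 1, 0] (7->8, 6->2, 5->12, 4->20, 3->14, 2->19, 1->8, 0->1), giving [8, 2, 12, 20, 14, 19, 8, 1].

[8, 2, 12, 20, 14, 19, 8, 1]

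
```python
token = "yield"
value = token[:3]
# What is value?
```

token has length 5. The slice token[:3] selects indices [0, 1, 2] (0->'y', 1->'i', 2->'e'), giving 'yie'.

'yie'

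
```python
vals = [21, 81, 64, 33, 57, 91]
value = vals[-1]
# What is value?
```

vals has length 6. Negative index -1 maps to positive index 6 + (-1) = 5. vals[5] = 91.

91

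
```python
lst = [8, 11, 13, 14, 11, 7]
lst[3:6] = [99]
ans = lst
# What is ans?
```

lst starts as [8, 11, 13, 14, 11, 7] (length 6). The slice lst[3:6] covers indices [3, 4, 5] with values [14, 11, 7]. Replacing that slice with [99] (different length) produces [8, 11, 13, 99].

[8, 11, 13, 99]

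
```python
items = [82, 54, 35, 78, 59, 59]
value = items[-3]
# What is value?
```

items has length 6. Negative index -3 maps to positive index 6 + (-3) = 3. items[3] = 78.

78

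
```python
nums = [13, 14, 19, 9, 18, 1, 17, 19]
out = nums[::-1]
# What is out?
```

nums has length 8. The slice nums[::-1] selects indices [7, 6, 5, 4, 3, 2, 1, 0] (7->19, 6->17, 5->1, 4->18, 3->9, 2->19, 1->14, 0->13), giving [19, 17, 1, 18, 9, 19, 14, 13].

[19, 17, 1, 18, 9, 19, 14, 13]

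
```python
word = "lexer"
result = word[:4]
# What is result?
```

word has length 5. The slice word[:4] selects indices [0, 1, 2, 3] (0->'l', 1->'e', 2->'x', 3->'e'), giving 'lexe'.

'lexe'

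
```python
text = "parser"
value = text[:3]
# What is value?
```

text has length 6. The slice text[:3] selects indices [0, 1, 2] (0->'p', 1->'a', 2->'r'), giving 'par'.

'par'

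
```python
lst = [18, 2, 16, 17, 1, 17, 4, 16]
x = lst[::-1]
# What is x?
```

lst has length 8. The slice lst[::-1] selects indices [7, 6, 5, 4, 3, 2, 1, 0] (7->16, 6->4, 5->17, 4->1, 3->17, 2->16, 1->2, 0->18), giving [16, 4, 17, 1, 17, 16, 2, 18].

[16, 4, 17, 1, 17, 16, 2, 18]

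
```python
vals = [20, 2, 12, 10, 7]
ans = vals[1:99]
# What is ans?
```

vals has length 5. The slice vals[1:99] selects indices [1, 2, 3, 4] (1->2, 2->12, 3->10, 4->7), giving [2, 12, 10, 7].

[2, 12, 10, 7]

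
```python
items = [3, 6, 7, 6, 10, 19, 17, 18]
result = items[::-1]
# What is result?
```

items has length 8. The slice items[::-1] selects indices [7, 6, 5, 4, 3, 2, 1, 0] (7->18, 6->17, 5->19, 4->10, 3->6, 2->7, 1->6, 0->3), giving [18, 17, 19, 10, 6, 7, 6, 3].

[18, 17, 19, 10, 6, 7, 6, 3]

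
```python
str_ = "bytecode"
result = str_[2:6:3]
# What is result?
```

str_ has length 8. The slice str_[2:6:3] selects indices [2, 5] (2->'t', 5->'o'), giving 'to'.

'to'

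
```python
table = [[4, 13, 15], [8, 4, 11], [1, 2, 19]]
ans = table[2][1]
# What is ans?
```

table[2] = [1, 2, 19]. Taking column 1 of that row yields 2.

2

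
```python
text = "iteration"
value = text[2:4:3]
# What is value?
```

text has length 9. The slice text[2:4:3] selects indices [2] (2->'e'), giving 'e'.

'e'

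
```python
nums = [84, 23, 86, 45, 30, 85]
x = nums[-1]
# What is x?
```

nums has length 6. Negative index -1 maps to positive index 6 + (-1) = 5. nums[5] = 85.

85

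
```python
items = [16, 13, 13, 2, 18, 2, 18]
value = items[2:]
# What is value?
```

items has length 7. The slice items[2:] selects indices [2, 3, 4, 5, 6] (2->13, 3->2, 4->18, 5->2, 6->18), giving [13, 2, 18, 2, 18].

[13, 2, 18, 2, 18]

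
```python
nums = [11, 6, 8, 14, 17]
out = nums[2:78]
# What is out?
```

nums has length 5. The slice nums[2:78] selects indices [2, 3, 4] (2->8, 3->14, 4->17), giving [8, 14, 17].

[8, 14, 17]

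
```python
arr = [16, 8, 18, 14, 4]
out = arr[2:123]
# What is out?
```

arr has length 5. The slice arr[2:123] selects indices [2, 3, 4] (2->18, 3->14, 4->4), giving [18, 14, 4].

[18, 14, 4]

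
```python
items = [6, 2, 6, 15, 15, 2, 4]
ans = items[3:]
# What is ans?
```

items has length 7. The slice items[3:] selects indices [3, 4, 5, 6] (3->15, 4->15, 5->2, 6->4), giving [15, 15, 2, 4].

[15, 15, 2, 4]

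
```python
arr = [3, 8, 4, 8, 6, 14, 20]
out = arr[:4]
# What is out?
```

arr has length 7. The slice arr[:4] selects indices [0, 1, 2, 3] (0->3, 1->8, 2->4, 3->8), giving [3, 8, 4, 8].

[3, 8, 4, 8]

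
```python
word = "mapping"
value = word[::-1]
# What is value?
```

word has length 7. The slice word[::-1] selects indices [6, 5, 4, 3, 2, 1, 0] (6->'g', 5->'n', 4->'i', 3->'p', 2->'p', 1->'a', 0->'m'), giving 'gnippam'.

'gnippam'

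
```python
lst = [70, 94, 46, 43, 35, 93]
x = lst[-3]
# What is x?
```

lst has length 6. Negative index -3 maps to positive index 6 + (-3) = 3. lst[3] = 43.

43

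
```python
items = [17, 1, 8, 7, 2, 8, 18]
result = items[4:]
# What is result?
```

items has length 7. The slice items[4:] selects indices [4, 5, 6] (4->2, 5->8, 6->18), giving [2, 8, 18].

[2, 8, 18]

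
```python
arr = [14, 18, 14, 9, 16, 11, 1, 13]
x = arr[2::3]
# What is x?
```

arr has length 8. The slice arr[2::3] selects indices [2, 5] (2->14, 5->11), giving [14, 11].

[14, 11]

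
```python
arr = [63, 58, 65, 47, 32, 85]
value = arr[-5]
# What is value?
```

arr has length 6. Negative index -5 maps to positive index 6 + (-5) = 1. arr[1] = 58.

58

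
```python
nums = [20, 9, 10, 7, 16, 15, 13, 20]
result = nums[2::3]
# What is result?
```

nums has length 8. The slice nums[2::3] selects indices [2, 5] (2->10, 5->15), giving [10, 15].

[10, 15]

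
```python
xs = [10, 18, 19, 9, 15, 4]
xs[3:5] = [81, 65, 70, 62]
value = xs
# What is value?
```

xs starts as [10, 18, 19, 9, 15, 4] (length 6). The slice xs[3:5] covers indices [3, 4] with values [9, 15]. Replacing that slice with [81, 65, 70, 62] (different length) produces [10, 18, 19, 81, 65, 70, 62, 4].

[10, 18, 19, 81, 65, 70, 62, 4]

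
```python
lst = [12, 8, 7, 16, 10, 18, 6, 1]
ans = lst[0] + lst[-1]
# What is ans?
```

lst has length 8. lst[0] = 12.
lst has length 8. Negative index -1 maps to positive index 8 + (-1) = 7. lst[7] = 1.
Sum: 12 + 1 = 13.

13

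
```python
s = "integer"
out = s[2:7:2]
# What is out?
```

s has length 7. The slice s[2:7:2] selects indices [2, 4, 6] (2->'t', 4->'g', 6->'r'), giving 'tgr'.

'tgr'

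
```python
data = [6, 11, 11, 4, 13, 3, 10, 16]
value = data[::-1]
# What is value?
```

data has length 8. The slice data[::-1] selects indices [7, 6, 5, 4, 3, 2, 1, 0] (7->16, 6->10, 5->3, 4->13, 3->4, 2->11, 1->11, 0->6), giving [16, 10, 3, 13, 4, 11, 11, 6].

[16, 10, 3, 13, 4, 11, 11, 6]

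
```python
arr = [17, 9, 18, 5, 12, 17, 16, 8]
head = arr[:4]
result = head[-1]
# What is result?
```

arr has length 8. The slice arr[:4] selects indices [0, 1, 2, 3] (0->17, 1->9, 2->18, 3->5), giving [17, 9, 18, 5]. So head = [17, 9, 18, 5]. Then head[-1] = 5.

5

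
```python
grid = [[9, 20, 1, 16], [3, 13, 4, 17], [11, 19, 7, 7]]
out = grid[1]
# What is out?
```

grid has 3 rows. Row 1 is [3, 13, 4, 17].

[3, 13, 4, 17]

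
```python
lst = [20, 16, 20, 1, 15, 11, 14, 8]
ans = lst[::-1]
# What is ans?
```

lst has length 8. The slice lst[::-1] selects indices [7, 6, 5, 4, 3, 2, 1, 0] (7->8, 6->14, 5->11, 4->15, 3->1, 2->20, 1->16, 0->20), giving [8, 14, 11, 15, 1, 20, 16, 20].

[8, 14, 11, 15, 1, 20, 16, 20]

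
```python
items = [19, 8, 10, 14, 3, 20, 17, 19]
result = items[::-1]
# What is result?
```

items has length 8. The slice items[::-1] selects indices [7, 6, 5, 4, 3, 2, 1, 0] (7->19, 6->17, 5->20, 4->3, 3->14, 2->10, 1->8, 0->19), giving [19, 17, 20, 3, 14, 10, 8, 19].

[19, 17, 20, 3, 14, 10, 8, 19]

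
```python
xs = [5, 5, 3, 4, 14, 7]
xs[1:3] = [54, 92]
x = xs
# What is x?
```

xs starts as [5, 5, 3, 4, 14, 7] (length 6). The slice xs[1:3] covers indices [1, 2] with values [5, 3]. Replacing that slice with [54, 92] (same length) produces [5, 54, 92, 4, 14, 7].

[5, 54, 92, 4, 14, 7]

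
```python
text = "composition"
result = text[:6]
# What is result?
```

text has length 11. The slice text[:6] selects indices [0, 1, 2, 3, 4, 5] (0->'c', 1->'o', 2->'m', 3->'p', 4->'o', 5->'s'), giving 'compos'.

'compos'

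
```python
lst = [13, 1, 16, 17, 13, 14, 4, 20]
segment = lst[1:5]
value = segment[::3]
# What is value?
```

lst has length 8. The slice lst[1:5] selects indices [1, 2, 3, 4] (1->1, 2->16, 3->17, 4->13), giving [1, 16, 17, 13]. So segment = [1, 16, 17, 13]. segment has length 4. The slice segment[::3] selects indices [0, 3] (0->1, 3->13), giving [1, 13].

[1, 13]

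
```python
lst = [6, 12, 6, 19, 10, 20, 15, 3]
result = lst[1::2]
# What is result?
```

lst has length 8. The slice lst[1::2] selects indices [1, 3, 5, 7] (1->12, 3->19, 5->20, 7->3), giving [12, 19, 20, 3].

[12, 19, 20, 3]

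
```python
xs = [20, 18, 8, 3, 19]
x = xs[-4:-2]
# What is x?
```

xs has length 5. The slice xs[-4:-2] selects indices [1, 2] (1->18, 2->8), giving [18, 8].

[18, 8]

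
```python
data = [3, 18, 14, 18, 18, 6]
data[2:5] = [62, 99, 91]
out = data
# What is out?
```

data starts as [3, 18, 14, 18, 18, 6] (length 6). The slice data[2:5] covers indices [2, 3, 4] with values [14, 18, 18]. Replacing that slice with [62, 99, 91] (same length) produces [3, 18, 62, 99, 91, 6].

[3, 18, 62, 99, 91, 6]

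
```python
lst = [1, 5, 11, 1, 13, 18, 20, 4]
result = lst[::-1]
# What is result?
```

lst has length 8. The slice lst[::-1] selects indices [7, 6, 5, 4, 3, 2, 1, 0] (7->4, 6->20, 5->18, 4->13, 3->1, 2->11, 1->5, 0->1), giving [4, 20, 18, 13, 1, 11, 5, 1].

[4, 20, 18, 13, 1, 11, 5, 1]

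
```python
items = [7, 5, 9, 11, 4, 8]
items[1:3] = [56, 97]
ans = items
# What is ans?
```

items starts as [7, 5, 9, 11, 4, 8] (length 6). The slice items[1:3] covers indices [1, 2] with values [5, 9]. Replacing that slice with [56, 97] (same length) produces [7, 56, 97, 11, 4, 8].

[7, 56, 97, 11, 4, 8]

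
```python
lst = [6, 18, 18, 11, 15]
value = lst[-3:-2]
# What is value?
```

lst has length 5. The slice lst[-3:-2] selects indices [2] (2->18), giving [18].

[18]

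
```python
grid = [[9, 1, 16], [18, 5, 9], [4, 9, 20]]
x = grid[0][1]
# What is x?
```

grid[0] = [9, 1, 16]. Taking column 1 of that row yields 1.

1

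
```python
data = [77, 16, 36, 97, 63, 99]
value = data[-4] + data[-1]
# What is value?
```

data has length 6. Negative index -4 maps to positive index 6 + (-4) = 2. data[2] = 36.
data has length 6. Negative index -1 maps to positive index 6 + (-1) = 5. data[5] = 99.
Sum: 36 + 99 = 135.

135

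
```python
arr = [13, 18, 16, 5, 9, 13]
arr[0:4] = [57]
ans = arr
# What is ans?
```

arr starts as [13, 18, 16, 5, 9, 13] (length 6). The slice arr[0:4] covers indices [0, 1, 2, 3] with values [13, 18, 16, 5]. Replacing that slice with [57] (different length) produces [57, 9, 13].

[57, 9, 13]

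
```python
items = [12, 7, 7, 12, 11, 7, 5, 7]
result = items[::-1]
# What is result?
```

items has length 8. The slice items[::-1] selects indices [7, 6, 5, 4, 3, 2, 1, 0] (7->7, 6->5, 5->7, 4->11, 3->12, 2->7, 1->7, 0->12), giving [7, 5, 7, 11, 12, 7, 7, 12].

[7, 5, 7, 11, 12, 7, 7, 12]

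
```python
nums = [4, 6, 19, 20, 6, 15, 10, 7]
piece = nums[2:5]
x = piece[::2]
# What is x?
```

nums has length 8. The slice nums[2:5] selects indices [2, 3, 4] (2->19, 3->20, 4->6), giving [19, 20, 6]. So piece = [19, 20, 6]. piece has length 3. The slice piece[::2] selects indices [0, 2] (0->19, 2->6), giving [19, 6].

[19, 6]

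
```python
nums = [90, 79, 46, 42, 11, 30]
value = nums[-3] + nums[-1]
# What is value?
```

nums has length 6. Negative index -3 maps to positive index 6 + (-3) = 3. nums[3] = 42.
nums has length 6. Negative index -1 maps to positive index 6 + (-1) = 5. nums[5] = 30.
Sum: 42 + 30 = 72.

72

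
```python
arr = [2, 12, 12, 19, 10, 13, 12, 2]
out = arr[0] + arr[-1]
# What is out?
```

arr has length 8. arr[0] = 2.
arr has length 8. Negative index -1 maps to positive index 8 + (-1) = 7. arr[7] = 2.
Sum: 2 + 2 = 4.

4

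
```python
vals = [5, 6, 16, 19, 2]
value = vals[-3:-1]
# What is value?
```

vals has length 5. The slice vals[-3:-1] selects indices [2, 3] (2->16, 3->19), giving [16, 19].

[16, 19]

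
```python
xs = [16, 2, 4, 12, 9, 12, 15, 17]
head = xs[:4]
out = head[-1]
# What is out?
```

xs has length 8. The slice xs[:4] selects indices [0, 1, 2, 3] (0->16, 1->2, 2->4, 3->12), giving [16, 2, 4, 12]. So head = [16, 2, 4, 12]. Then head[-1] = 12.

12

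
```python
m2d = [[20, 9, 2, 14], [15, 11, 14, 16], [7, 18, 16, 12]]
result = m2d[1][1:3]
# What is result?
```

m2d[1] = [15, 11, 14, 16]. m2d[1] has length 4. The slice m2d[1][1:3] selects indices [1, 2] (1->11, 2->14), giving [11, 14].

[11, 14]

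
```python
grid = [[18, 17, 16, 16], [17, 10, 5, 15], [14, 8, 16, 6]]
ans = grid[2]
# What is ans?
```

grid has 3 rows. Row 2 is [14, 8, 16, 6].

[14, 8, 16, 6]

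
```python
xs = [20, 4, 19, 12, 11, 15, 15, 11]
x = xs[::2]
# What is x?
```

xs has length 8. The slice xs[::2] selects indices [0, 2, 4, 6] (0->20, 2->19, 4->11, 6->15), giving [20, 19, 11, 15].

[20, 19, 11, 15]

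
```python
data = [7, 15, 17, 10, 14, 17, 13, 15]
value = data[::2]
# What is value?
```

data has length 8. The slice data[::2] selects indices [0, 2, 4, 6] (0->7, 2->17, 4->14, 6->13), giving [7, 17, 14, 13].

[7, 17, 14, 13]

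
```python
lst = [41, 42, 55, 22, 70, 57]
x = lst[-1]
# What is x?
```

lst has length 6. Negative index -1 maps to positive index 6 + (-1) = 5. lst[5] = 57.

57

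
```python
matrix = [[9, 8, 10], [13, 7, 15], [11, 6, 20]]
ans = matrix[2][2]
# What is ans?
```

matrix[2] = [11, 6, 20]. Taking column 2 of that row yields 20.

20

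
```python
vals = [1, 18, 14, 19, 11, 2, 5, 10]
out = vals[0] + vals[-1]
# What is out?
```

vals has length 8. vals[0] = 1.
vals has length 8. Negative index -1 maps to positive index 8 + (-1) = 7. vals[7] = 10.
Sum: 1 + 10 = 11.

11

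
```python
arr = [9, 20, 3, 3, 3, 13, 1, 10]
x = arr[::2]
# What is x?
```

arr has length 8. The slice arr[::2] selects indices [0, 2, 4, 6] (0->9, 2->3, 4->3, 6->1), giving [9, 3, 3, 1].

[9, 3, 3, 1]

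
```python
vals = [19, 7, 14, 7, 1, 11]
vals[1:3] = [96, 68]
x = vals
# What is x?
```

vals starts as [19, 7, 14, 7, 1, 11] (length 6). The slice vals[1:3] covers indices [1, 2] with values [7, 14]. Replacing that slice with [96, 68] (same length) produces [19, 96, 68, 7, 1, 11].

[19, 96, 68, 7, 1, 11]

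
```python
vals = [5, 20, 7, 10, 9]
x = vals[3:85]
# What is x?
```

vals has length 5. The slice vals[3:85] selects indices [3, 4] (3->10, 4->9), giving [10, 9].

[10, 9]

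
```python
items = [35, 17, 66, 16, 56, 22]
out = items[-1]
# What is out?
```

items has length 6. Negative index -1 maps to positive index 6 + (-1) = 5. items[5] = 22.

22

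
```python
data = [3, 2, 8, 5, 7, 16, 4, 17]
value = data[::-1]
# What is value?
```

data has length 8. The slice data[::-1] selects indices [7, 6, 5, 4, 3, 2, 1, 0] (7->17, 6->4, 5->16, 4->7, 3->5, 2->8, 1->2, 0->3), giving [17, 4, 16, 7, 5, 8, 2, 3].

[17, 4, 16, 7, 5, 8, 2, 3]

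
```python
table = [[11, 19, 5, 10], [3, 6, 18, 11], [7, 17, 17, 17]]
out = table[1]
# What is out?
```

table has 3 rows. Row 1 is [3, 6, 18, 11].

[3, 6, 18, 11]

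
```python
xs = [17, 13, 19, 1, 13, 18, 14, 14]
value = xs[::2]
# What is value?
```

xs has length 8. The slice xs[::2] selects indices [0, 2, 4, 6] (0->17, 2->19, 4->13, 6->14), giving [17, 19, 13, 14].

[17, 19, 13, 14]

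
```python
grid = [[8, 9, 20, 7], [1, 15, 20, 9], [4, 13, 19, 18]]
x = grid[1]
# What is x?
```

grid has 3 rows. Row 1 is [1, 15, 20, 9].

[1, 15, 20, 9]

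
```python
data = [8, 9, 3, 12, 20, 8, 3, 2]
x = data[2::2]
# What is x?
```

data has length 8. The slice data[2::2] selects indices [2, 4, 6] (2->3, 4->20, 6->3), giving [3, 20, 3].

[3, 20, 3]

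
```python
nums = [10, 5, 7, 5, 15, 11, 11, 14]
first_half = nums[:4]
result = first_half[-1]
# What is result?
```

nums has length 8. The slice nums[:4] selects indices [0, 1, 2, 3] (0->10, 1->5, 2->7, 3->5), giving [10, 5, 7, 5]. So first_half = [10, 5, 7, 5]. Then first_half[-1] = 5.

5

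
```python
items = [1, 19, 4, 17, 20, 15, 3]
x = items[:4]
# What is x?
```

items has length 7. The slice items[:4] selects indices [0, 1, 2, 3] (0->1, 1->19, 2->4, 3->17), giving [1, 19, 4, 17].

[1, 19, 4, 17]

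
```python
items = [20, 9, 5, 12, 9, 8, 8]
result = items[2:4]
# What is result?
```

items has length 7. The slice items[2:4] selects indices [2, 3] (2->5, 3->12), giving [5, 12].

[5, 12]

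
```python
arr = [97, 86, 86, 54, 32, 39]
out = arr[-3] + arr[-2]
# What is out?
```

arr has length 6. Negative index -3 maps to positive index 6 + (-3) = 3. arr[3] = 54.
arr has length 6. Negative index -2 maps to positive index 6 + (-2) = 4. arr[4] = 32.
Sum: 54 + 32 = 86.

86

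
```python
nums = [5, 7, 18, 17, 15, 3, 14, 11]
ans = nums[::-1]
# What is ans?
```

nums has length 8. The slice nums[::-1] selects indices [7, 6, 5, 4, 3, 2, 1, 0] (7->11, 6->14, 5->3, 4->15, 3->17, 2->18, 1->7, 0->5), giving [11, 14, 3, 15, 17, 18, 7, 5].

[11, 14, 3, 15, 17, 18, 7, 5]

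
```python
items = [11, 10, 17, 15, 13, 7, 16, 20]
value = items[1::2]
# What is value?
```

items has length 8. The slice items[1::2] selects indices [1, 3, 5, 7] (1->10, 3->15, 5->7, 7->20), giving [10, 15, 7, 20].

[10, 15, 7, 20]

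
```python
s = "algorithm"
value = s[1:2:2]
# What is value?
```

s has length 9. The slice s[1:2:2] selects indices [1] (1->'l'), giving 'l'.

'l'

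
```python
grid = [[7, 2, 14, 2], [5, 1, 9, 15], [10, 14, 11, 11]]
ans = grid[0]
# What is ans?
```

grid has 3 rows. Row 0 is [7, 2, 14, 2].

[7, 2, 14, 2]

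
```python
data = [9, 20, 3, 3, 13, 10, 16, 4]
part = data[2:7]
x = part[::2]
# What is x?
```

data has length 8. The slice data[2:7] selects indices [2, 3, 4, 5, 6] (2->3, 3->3, 4->13, 5->10, 6->16), giving [3, 3, 13, 10, 16]. So part = [3, 3, 13, 10, 16]. part has length 5. The slice part[::2] selects indices [0, 2, 4] (0->3, 2->13, 4->16), giving [3, 13, 16].

[3, 13, 16]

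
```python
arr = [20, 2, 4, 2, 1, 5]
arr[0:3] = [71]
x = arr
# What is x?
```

arr starts as [20, 2, 4, 2, 1, 5] (length 6). The slice arr[0:3] covers indices [0, 1, 2] with values [20, 2, 4]. Replacing that slice with [71] (different length) produces [71, 2, 1, 5].

[71, 2, 1, 5]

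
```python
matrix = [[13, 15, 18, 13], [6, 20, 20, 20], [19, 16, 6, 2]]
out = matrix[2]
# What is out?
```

matrix has 3 rows. Row 2 is [19, 16, 6, 2].

[19, 16, 6, 2]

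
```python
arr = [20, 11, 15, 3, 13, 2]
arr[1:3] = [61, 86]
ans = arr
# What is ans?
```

arr starts as [20, 11, 15, 3, 13, 2] (length 6). The slice arr[1:3] covers indices [1, 2] with values [11, 15]. Replacing that slice with [61, 86] (same length) produces [20, 61, 86, 3, 13, 2].

[20, 61, 86, 3, 13, 2]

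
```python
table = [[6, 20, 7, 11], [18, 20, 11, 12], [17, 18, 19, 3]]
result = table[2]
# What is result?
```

table has 3 rows. Row 2 is [17, 18, 19, 3].

[17, 18, 19, 3]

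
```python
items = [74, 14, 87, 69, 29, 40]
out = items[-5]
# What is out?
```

items has length 6. Negative index -5 maps to positive index 6 + (-5) = 1. items[1] = 14.

14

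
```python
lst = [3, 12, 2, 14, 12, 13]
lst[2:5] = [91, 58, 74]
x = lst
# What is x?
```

lst starts as [3, 12, 2, 14, 12, 13] (length 6). The slice lst[2:5] covers indices [2, 3, 4] with values [2, 14, 12]. Replacing that slice with [91, 58, 74] (same length) produces [3, 12, 91, 58, 74, 13].

[3, 12, 91, 58, 74, 13]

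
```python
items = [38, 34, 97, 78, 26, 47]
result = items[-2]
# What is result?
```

items has length 6. Negative index -2 maps to positive index 6 + (-2) = 4. items[4] = 26.

26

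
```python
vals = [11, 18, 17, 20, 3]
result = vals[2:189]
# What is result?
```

vals has length 5. The slice vals[2:189] selects indices [2, 3, 4] (2->17, 3->20, 4->3), giving [17, 20, 3].

[17, 20, 3]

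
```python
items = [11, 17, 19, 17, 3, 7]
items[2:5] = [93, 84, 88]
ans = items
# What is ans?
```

items starts as [11, 17, 19, 17, 3, 7] (length 6). The slice items[2:5] covers indices [2, 3, 4] with values [19, 17, 3]. Replacing that slice with [93, 84, 88] (same length) produces [11, 17, 93, 84, 88, 7].

[11, 17, 93, 84, 88, 7]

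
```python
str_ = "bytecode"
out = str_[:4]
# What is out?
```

str_ has length 8. The slice str_[:4] selects indices [0, 1, 2, 3] (0->'b', 1->'y', 2->'t', 3->'e'), giving 'byte'.

'byte'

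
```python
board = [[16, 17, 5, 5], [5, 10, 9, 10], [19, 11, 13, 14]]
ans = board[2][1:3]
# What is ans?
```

board[2] = [19, 11, 13, 14]. board[2] has length 4. The slice board[2][1:3] selects indices [1, 2] (1->11, 2->13), giving [11, 13].

[11, 13]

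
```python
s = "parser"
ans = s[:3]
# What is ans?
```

s has length 6. The slice s[:3] selects indices [0, 1, 2] (0->'p', 1->'a', 2->'r'), giving 'par'.

'par'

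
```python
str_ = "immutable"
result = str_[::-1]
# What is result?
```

str_ has length 9. The slice str_[::-1] selects indices [8, 7, 6, 5, 4, 3, 2, 1, 0] (8->'e', 7->'l', 6->'b', 5->'a', 4->'t', 3->'u', 2->'m', 1->'m', 0->'i'), giving 'elbatummi'.

'elbatummi'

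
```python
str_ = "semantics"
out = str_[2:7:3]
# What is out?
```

str_ has length 9. The slice str_[2:7:3] selects indices [2, 5] (2->'m', 5->'t'), giving 'mt'.

'mt'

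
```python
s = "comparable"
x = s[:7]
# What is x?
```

s has length 10. The slice s[:7] selects indices [0, 1, 2, 3, 4, 5, 6] (0->'c', 1->'o', 2->'m', 3->'p', 4->'a', 5->'r', 6->'a'), giving 'compara'.

'compara'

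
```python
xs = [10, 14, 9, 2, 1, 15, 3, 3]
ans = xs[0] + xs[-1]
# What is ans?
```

xs has length 8. xs[0] = 10.
xs has length 8. Negative index -1 maps to positive index 8 + (-1) = 7. xs[7] = 3.
Sum: 10 + 3 = 13.

13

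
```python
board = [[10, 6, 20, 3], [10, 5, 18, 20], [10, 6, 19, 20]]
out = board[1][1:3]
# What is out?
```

board[1] = [10, 5, 18, 20]. board[1] has length 4. The slice board[1][1:3] selects indices [1, 2] (1->5, 2->18), giving [5, 18].

[5, 18]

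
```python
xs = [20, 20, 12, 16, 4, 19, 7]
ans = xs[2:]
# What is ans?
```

xs has length 7. The slice xs[2:] selects indices [2, 3, 4, 5, 6] (2->12, 3->16, 4->4, 5->19, 6->7), giving [12, 16, 4, 19, 7].

[12, 16, 4, 19, 7]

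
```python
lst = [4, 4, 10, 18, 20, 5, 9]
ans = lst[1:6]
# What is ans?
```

lst has length 7. The slice lst[1:6] selects indices [1, 2, 3, 4, 5] (1->4, 2->10, 3->18, 4->20, 5->5), giving [4, 10, 18, 20, 5].

[4, 10, 18, 20, 5]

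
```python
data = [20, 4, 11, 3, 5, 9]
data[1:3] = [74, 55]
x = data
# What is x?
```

data starts as [20, 4, 11, 3, 5, 9] (length 6). The slice data[1:3] covers indices [1, 2] with values [4, 11]. Replacing that slice with [74, 55] (same length) produces [20, 74, 55, 3, 5, 9].

[20, 74, 55, 3, 5, 9]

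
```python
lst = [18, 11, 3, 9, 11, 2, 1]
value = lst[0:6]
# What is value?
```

lst has length 7. The slice lst[0:6] selects indices [0, 1, 2, 3, 4, 5] (0->18, 1->11, 2->3, 3->9, 4->11, 5->2), giving [18, 11, 3, 9, 11, 2].

[18, 11, 3, 9, 11, 2]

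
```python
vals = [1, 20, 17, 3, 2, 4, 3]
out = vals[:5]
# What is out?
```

vals has length 7. The slice vals[:5] selects indices [0, 1, 2, 3, 4] (0->1, 1->20, 2->17, 3->3, 4->2), giving [1, 20, 17, 3, 2].

[1, 20, 17, 3, 2]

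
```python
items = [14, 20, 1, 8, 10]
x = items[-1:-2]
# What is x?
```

items has length 5. The slice items[-1:-2] resolves to an empty index range, so the result is [].

[]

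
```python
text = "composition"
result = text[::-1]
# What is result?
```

text has length 11. The slice text[::-1] selects indices [10, 9, 8, 7, 6, 5, 4, 3, 2, 1, 0] (10->'n', 9->'o', 8->'i', 7->'t', 6->'i', 5->'s', 4->'o', 3->'p', 2->'m', 1->'o', 0->'c'), giving 'noitisopmoc'.

'noitisopmoc'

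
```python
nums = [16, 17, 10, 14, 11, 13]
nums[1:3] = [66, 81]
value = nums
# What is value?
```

nums starts as [16, 17, 10, 14, 11, 13] (length 6). The slice nums[1:3] covers indices [1, 2] with values [17, 10]. Replacing that slice with [66, 81] (same length) produces [16, 66, 81, 14, 11, 13].

[16, 66, 81, 14, 11, 13]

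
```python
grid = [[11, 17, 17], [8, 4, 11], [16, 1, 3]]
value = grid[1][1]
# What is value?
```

grid[1] = [8, 4, 11]. Taking column 1 of that row yields 4.

4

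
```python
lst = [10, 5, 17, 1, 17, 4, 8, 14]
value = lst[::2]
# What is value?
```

lst has length 8. The slice lst[::2] selects indices [0, 2, 4, 6] (0->10, 2->17, 4->17, 6->8), giving [10, 17, 17, 8].

[10, 17, 17, 8]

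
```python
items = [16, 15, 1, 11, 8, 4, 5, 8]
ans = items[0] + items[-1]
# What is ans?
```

items has length 8. items[0] = 16.
items has length 8. Negative index -1 maps to positive index 8 + (-1) = 7. items[7] = 8.
Sum: 16 + 8 = 24.

24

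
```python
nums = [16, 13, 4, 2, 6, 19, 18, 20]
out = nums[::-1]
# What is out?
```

nums has length 8. The slice nums[::-1] selects indices [7, 6, 5, 4, 3, 2, 1, 0] (7->20, 6->18, 5->19, 4->6, 3->2, 2->4, 1->13, 0->16), giving [20, 18, 19, 6, 2, 4, 13, 16].

[20, 18, 19, 6, 2, 4, 13, 16]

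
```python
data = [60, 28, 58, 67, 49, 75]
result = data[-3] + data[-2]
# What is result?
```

data has length 6. Negative index -3 maps to positive index 6 + (-3) = 3. data[3] = 67.
data has length 6. Negative index -2 maps to positive index 6 + (-2) = 4. data[4] = 49.
Sum: 67 + 49 = 116.

116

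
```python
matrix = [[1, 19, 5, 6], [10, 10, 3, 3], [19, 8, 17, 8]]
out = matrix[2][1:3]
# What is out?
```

matrix[2] = [19, 8, 17, 8]. matrix[2] has length 4. The slice matrix[2][1:3] selects indices [1, 2] (1->8, 2->17), giving [8, 17].

[8, 17]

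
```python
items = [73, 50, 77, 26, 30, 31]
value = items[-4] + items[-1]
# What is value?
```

items has length 6. Negative index -4 maps to positive index 6 + (-4) = 2. items[2] = 77.
items has length 6. Negative index -1 maps to positive index 6 + (-1) = 5. items[5] = 31.
Sum: 77 + 31 = 108.

108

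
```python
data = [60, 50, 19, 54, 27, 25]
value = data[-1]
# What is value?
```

data has length 6. Negative index -1 maps to positive index 6 + (-1) = 5. data[5] = 25.

25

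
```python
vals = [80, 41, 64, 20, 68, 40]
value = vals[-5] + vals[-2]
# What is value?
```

vals has length 6. Negative index -5 maps to positive index 6 + (-5) = 1. vals[1] = 41.
vals has length 6. Negative index -2 maps to positive index 6 + (-2) = 4. vals[4] = 68.
Sum: 41 + 68 = 109.

109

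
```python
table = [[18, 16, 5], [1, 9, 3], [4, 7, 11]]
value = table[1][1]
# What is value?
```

table[1] = [1, 9, 3]. Taking column 1 of that row yields 9.

9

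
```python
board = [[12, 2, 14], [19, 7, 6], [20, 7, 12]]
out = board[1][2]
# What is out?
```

board[1] = [19, 7, 6]. Taking column 2 of that row yields 6.

6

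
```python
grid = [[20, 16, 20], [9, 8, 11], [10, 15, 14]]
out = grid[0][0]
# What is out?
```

grid[0] = [20, 16, 20]. Taking column 0 of that row yields 20.

20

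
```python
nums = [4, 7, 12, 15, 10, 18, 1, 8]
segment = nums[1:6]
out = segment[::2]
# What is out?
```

nums has length 8. The slice nums[1:6] selects indices [1, 2, 3, 4, 5] (1->7, 2->12, 3->15, 4->10, 5->18), giving [7, 12, 15, 10, 18]. So segment = [7, 12, 15, 10, 18]. segment has length 5. The slice segment[::2] selects indices [0, 2, 4] (0->7, 2->15, 4->18), giving [7, 15, 18].

[7, 15, 18]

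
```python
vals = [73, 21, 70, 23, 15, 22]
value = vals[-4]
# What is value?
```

vals has length 6. Negative index -4 maps to positive index 6 + (-4) = 2. vals[2] = 70.

70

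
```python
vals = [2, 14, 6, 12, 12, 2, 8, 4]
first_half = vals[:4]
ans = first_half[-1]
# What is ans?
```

vals has length 8. The slice vals[:4] selects indices [0, 1, 2, 3] (0->2, 1->14, 2->6, 3->12), giving [2, 14, 6, 12]. So first_half = [2, 14, 6, 12]. Then first_half[-1] = 12.

12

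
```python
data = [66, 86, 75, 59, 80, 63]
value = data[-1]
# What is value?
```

data has length 6. Negative index -1 maps to positive index 6 + (-1) = 5. data[5] = 63.

63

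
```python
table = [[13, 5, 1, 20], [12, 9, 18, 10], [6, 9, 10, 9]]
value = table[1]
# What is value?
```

table has 3 rows. Row 1 is [12, 9, 18, 10].

[12, 9, 18, 10]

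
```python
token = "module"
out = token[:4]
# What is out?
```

token has length 6. The slice token[:4] selects indices [0, 1, 2, 3] (0->'m', 1->'o', 2->'d', 3->'u'), giving 'modu'.

'modu'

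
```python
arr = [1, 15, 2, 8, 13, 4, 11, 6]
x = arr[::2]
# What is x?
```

arr has length 8. The slice arr[::2] selects indices [0, 2, 4, 6] (0->1, 2->2, 4->13, 6->11), giving [1, 2, 13, 11].

[1, 2, 13, 11]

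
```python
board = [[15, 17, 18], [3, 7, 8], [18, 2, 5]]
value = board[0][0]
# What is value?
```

board[0] = [15, 17, 18]. Taking column 0 of that row yields 15.

15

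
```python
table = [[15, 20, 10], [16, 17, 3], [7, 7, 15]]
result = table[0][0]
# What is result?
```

table[0] = [15, 20, 10]. Taking column 0 of that row yields 15.

15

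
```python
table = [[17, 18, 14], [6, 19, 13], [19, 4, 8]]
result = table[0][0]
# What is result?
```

table[0] = [17, 18, 14]. Taking column 0 of that row yields 17.

17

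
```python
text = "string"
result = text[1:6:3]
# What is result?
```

text has length 6. The slice text[1:6:3] selects indices [1, 4] (1->'t', 4->'n'), giving 'tn'.

'tn'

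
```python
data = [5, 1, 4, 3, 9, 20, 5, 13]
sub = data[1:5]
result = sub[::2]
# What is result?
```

data has length 8. The slice data[1:5] selects indices [1, 2, 3, 4] (1->1, 2->4, 3->3, 4->9), giving [1, 4, 3, 9]. So sub = [1, 4, 3, 9]. sub has length 4. The slice sub[::2] selects indices [0, 2] (0->1, 2->3), giving [1, 3].

[1, 3]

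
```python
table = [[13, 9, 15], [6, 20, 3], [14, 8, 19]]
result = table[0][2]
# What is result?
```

table[0] = [13, 9, 15]. Taking column 2 of that row yields 15.

15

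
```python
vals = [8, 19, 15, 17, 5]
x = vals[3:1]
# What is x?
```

vals has length 5. The slice vals[3:1] resolves to an empty index range, so the result is [].

[]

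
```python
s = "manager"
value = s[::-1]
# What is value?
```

s has length 7. The slice s[::-1] selects indices [6, 5, 4, 3, 2, 1, 0] (6->'r', 5->'e', 4->'g', 3->'a', 2->'n', 1->'a', 0->'m'), giving 'reganam'.

'reganam'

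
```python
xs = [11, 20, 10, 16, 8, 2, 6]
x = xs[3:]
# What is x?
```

xs has length 7. The slice xs[3:] selects indices [3, 4, 5, 6] (3->16, 4->8, 5->2, 6->6), giving [16, 8, 2, 6].

[16, 8, 2, 6]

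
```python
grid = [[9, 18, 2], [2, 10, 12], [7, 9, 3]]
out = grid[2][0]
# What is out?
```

grid[2] = [7, 9, 3]. Taking column 0 of that row yields 7.

7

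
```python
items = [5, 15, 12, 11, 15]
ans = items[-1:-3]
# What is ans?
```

items has length 5. The slice items[-1:-3] resolves to an empty index range, so the result is [].

[]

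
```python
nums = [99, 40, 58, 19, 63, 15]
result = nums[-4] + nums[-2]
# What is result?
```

nums has length 6. Negative index -4 maps to positive index 6 + (-4) = 2. nums[2] = 58.
nums has length 6. Negative index -2 maps to positive index 6 + (-2) = 4. nums[4] = 63.
Sum: 58 + 63 = 121.

121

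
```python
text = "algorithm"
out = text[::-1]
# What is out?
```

text has length 9. The slice text[::-1] selects indices [8, 7, 6, 5, 4, 3, 2, 1, 0] (8->'m', 7->'h', 6->'t', 5->'i', 4->'r', 3->'o', 2->'g', 1->'l', 0->'a'), giving 'mhtirogla'.

'mhtirogla'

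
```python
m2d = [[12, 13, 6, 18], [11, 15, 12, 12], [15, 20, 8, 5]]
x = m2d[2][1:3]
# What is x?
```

m2d[2] = [15, 20, 8, 5]. m2d[2] has length 4. The slice m2d[2][1:3] selects indices [1, 2] (1->20, 2->8), giving [20, 8].

[20, 8]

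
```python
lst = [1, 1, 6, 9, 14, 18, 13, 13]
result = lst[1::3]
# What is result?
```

lst has length 8. The slice lst[1::3] selects indices [1, 4, 7] (1->1, 4->14, 7->13), giving [1, 14, 13].

[1, 14, 13]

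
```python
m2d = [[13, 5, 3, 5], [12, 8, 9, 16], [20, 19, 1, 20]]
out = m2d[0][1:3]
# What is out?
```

m2d[0] = [13, 5, 3, 5]. m2d[0] has length 4. The slice m2d[0][1:3] selects indices [1, 2] (1->5, 2->3), giving [5, 3].

[5, 3]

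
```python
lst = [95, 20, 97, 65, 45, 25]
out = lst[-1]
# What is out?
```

lst has length 6. Negative index -1 maps to positive index 6 + (-1) = 5. lst[5] = 25.

25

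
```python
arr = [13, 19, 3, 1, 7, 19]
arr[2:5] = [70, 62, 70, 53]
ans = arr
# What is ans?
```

arr starts as [13, 19, 3, 1, 7, 19] (length 6). The slice arr[2:5] covers indices [2, 3, 4] with values [3, 1, 7]. Replacing that slice with [70, 62, 70, 53] (different length) produces [13, 19, 70, 62, 70, 53, 19].

[13, 19, 70, 62, 70, 53, 19]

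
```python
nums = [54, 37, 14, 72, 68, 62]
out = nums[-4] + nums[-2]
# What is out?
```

nums has length 6. Negative index -4 maps to positive index 6 + (-4) = 2. nums[2] = 14.
nums has length 6. Negative index -2 maps to positive index 6 + (-2) = 4. nums[4] = 68.
Sum: 14 + 68 = 82.

82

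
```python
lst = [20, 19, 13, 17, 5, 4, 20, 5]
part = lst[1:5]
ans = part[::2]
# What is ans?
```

lst has length 8. The slice lst[1:5] selects indices [1, 2, 3, 4] (1->19, 2->13, 3->17, 4->5), giving [19, 13, 17, 5]. So part = [19, 13, 17, 5]. part has length 4. The slice part[::2] selects indices [0, 2] (0->19, 2->17), giving [19, 17].

[19, 17]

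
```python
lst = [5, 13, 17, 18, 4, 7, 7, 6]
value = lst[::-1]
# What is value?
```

lst has length 8. The slice lst[::-1] selects indices [7, 6, 5, 4, 3, 2, 1, 0] (7->6, 6->7, 5->7, 4->4, 3->18, 2->17, 1->13, 0->5), giving [6, 7, 7, 4, 18, 17, 13, 5].

[6, 7, 7, 4, 18, 17, 13, 5]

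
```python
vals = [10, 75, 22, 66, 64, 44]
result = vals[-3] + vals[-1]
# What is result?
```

vals has length 6. Negative index -3 maps to positive index 6 + (-3) = 3. vals[3] = 66.
vals has length 6. Negative index -1 maps to positive index 6 + (-1) = 5. vals[5] = 44.
Sum: 66 + 44 = 110.

110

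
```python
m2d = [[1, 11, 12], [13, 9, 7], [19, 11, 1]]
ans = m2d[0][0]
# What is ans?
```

m2d[0] = [1, 11, 12]. Taking column 0 of that row yields 1.

1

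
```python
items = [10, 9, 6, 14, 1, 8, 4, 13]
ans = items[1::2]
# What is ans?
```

items has length 8. The slice items[1::2] selects indices [1, 3, 5, 7] (1->9, 3->14, 5->8, 7->13), giving [9, 14, 8, 13].

[9, 14, 8, 13]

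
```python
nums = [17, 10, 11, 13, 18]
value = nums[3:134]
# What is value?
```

nums has length 5. The slice nums[3:134] selects indices [3, 4] (3->13, 4->18), giving [13, 18].

[13, 18]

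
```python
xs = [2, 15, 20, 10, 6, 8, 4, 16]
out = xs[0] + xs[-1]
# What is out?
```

xs has length 8. xs[0] = 2.
xs has length 8. Negative index -1 maps to positive index 8 + (-1) = 7. xs[7] = 16.
Sum: 2 + 16 = 18.

18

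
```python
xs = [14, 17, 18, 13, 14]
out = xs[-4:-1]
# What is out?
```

xs has length 5. The slice xs[-4:-1] selects indices [1, 2, 3] (1->17, 2->18, 3->13), giving [17, 18, 13].

[17, 18, 13]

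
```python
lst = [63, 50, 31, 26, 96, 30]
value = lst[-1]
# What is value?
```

lst has length 6. Negative index -1 maps to positive index 6 + (-1) = 5. lst[5] = 30.

30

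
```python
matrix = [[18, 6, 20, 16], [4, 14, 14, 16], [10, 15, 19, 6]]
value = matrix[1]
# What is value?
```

matrix has 3 rows. Row 1 is [4, 14, 14, 16].

[4, 14, 14, 16]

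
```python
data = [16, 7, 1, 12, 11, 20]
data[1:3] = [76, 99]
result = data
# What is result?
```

data starts as [16, 7, 1, 12, 11, 20] (length 6). The slice data[1:3] covers indices [1, 2] with values [7, 1]. Replacing that slice with [76, 99] (same length) produces [16, 76, 99, 12, 11, 20].

[16, 76, 99, 12, 11, 20]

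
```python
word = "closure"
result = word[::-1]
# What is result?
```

word has length 7. The slice word[::-1] selects indices [6, 5, 4, 3, 2, 1, 0] (6->'e', 5->'r', 4->'u', 3->'s', 2->'o', 1->'l', 0->'c'), giving 'erusolc'.

'erusolc'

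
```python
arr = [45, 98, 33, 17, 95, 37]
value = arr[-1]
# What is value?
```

arr has length 6. Negative index -1 maps to positive index 6 + (-1) = 5. arr[5] = 37.

37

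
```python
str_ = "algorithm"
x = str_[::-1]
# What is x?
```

str_ has length 9. The slice str_[::-1] selects indices [8, 7, 6, 5, 4, 3, 2, 1, 0] (8->'m', 7->'h', 6->'t', 5->'i', 4->'r', 3->'o', 2->'g', 1->'l', 0->'a'), giving 'mhtirogla'.

'mhtirogla'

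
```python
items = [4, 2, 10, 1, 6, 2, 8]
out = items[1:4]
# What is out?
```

items has length 7. The slice items[1:4] selects indices [1, 2, 3] (1->2, 2->10, 3->1), giving [2, 10, 1].

[2, 10, 1]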